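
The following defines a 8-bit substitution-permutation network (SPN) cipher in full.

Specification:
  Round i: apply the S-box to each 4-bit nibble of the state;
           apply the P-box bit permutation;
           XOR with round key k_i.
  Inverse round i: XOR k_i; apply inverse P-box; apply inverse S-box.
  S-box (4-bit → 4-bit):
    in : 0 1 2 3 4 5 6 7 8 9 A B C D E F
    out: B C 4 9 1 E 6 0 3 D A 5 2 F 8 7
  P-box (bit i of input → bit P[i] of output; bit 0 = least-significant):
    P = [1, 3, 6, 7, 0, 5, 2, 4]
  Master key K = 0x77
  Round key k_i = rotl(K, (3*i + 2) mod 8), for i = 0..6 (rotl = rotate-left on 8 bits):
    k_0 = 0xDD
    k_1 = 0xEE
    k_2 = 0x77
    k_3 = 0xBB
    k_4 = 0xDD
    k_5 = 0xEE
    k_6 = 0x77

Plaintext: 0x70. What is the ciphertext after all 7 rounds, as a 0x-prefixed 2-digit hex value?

s_0 = plaintext = 0x70
s_1 = Round(s_0, k_0) = 0x57
s_2 = Round(s_1, k_1) = 0xDA
s_3 = Round(s_2, k_2) = 0xCA
s_4 = Round(s_3, k_3) = 0x13
s_5 = Round(s_4, k_4) = 0x4B
s_6 = Round(s_5, k_5) = 0xAD
s_7 = Round(s_6, k_6) = 0x8D

0x8D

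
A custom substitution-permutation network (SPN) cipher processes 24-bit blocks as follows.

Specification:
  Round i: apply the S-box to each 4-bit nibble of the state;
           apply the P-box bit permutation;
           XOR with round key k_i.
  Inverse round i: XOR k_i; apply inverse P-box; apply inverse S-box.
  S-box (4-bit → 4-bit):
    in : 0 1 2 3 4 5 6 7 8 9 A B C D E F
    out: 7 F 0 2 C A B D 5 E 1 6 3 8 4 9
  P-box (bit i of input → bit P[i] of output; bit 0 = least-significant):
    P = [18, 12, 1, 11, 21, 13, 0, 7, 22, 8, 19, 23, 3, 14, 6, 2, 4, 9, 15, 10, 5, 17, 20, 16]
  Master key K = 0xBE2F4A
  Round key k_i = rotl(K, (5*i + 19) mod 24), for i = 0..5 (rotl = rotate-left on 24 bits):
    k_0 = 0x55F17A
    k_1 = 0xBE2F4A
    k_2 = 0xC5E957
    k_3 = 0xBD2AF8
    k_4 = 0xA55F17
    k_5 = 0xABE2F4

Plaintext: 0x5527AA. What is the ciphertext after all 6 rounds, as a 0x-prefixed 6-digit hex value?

s_0 = plaintext = 0x5527AA
s_1 = Round(s_0, k_0) = 0xBAF77A
s_2 = Round(s_1, k_1) = 0x402FD7
s_3 = Round(s_2, k_2) = 0x1063C5
s_4 = Round(s_3, k_3) = 0x8ED1C4
s_5 = Round(s_4, k_4) = 0x5DF631
s_6 = Round(s_5, k_5) = 0x6CDFFA

0x6CDFFA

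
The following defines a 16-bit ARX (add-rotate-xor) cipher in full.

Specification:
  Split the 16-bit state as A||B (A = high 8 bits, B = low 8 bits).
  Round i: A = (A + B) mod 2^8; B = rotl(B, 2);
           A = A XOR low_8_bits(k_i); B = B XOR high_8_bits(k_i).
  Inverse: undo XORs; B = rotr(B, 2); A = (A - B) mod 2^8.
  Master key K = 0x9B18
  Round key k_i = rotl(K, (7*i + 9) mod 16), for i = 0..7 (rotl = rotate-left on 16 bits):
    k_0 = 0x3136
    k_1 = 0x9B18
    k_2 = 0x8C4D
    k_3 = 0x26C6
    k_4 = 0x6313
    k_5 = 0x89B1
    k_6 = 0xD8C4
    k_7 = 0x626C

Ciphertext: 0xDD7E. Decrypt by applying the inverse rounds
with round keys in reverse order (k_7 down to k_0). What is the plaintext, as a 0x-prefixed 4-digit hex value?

0xBCDE

s_0 = ciphertext = 0xDD7E
s_1 = InvRound(s_0, k_7) = 0xAA07
s_2 = InvRound(s_1, k_6) = 0x77F7
s_3 = InvRound(s_2, k_5) = 0x279F
s_4 = InvRound(s_3, k_4) = 0xF53F
s_5 = InvRound(s_4, k_3) = 0xED46
s_6 = InvRound(s_5, k_2) = 0xEEB2
s_7 = InvRound(s_6, k_1) = 0xAC4A
s_8 = InvRound(s_7, k_0) = 0xBCDE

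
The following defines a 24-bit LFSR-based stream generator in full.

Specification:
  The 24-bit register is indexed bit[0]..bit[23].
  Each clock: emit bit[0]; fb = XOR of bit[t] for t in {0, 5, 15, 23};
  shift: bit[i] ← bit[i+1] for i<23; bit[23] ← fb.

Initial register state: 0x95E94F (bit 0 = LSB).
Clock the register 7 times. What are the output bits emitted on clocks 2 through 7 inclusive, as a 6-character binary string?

111001

reg_0 = 0x95E94F
clock 1: out=1, reg = 0xCAF4A7
clock 2: out=1, reg = 0x657A53
clock 3: out=1, reg = 0xB2BD29
clock 4: out=1, reg = 0x595E94
clock 5: out=0, reg = 0x2CAF4A
clock 6: out=0, reg = 0x9657A5
clock 7: out=1, reg = 0xCB2BD2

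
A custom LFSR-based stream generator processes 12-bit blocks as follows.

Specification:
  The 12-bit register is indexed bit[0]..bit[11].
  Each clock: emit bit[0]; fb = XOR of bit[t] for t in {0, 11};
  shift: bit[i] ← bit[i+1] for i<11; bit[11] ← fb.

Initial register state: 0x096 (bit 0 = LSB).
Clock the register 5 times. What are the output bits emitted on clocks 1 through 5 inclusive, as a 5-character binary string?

01101

reg_0 = 0x096
clock 1: out=0, reg = 0x04B
clock 2: out=1, reg = 0x825
clock 3: out=1, reg = 0x412
clock 4: out=0, reg = 0x209
clock 5: out=1, reg = 0x904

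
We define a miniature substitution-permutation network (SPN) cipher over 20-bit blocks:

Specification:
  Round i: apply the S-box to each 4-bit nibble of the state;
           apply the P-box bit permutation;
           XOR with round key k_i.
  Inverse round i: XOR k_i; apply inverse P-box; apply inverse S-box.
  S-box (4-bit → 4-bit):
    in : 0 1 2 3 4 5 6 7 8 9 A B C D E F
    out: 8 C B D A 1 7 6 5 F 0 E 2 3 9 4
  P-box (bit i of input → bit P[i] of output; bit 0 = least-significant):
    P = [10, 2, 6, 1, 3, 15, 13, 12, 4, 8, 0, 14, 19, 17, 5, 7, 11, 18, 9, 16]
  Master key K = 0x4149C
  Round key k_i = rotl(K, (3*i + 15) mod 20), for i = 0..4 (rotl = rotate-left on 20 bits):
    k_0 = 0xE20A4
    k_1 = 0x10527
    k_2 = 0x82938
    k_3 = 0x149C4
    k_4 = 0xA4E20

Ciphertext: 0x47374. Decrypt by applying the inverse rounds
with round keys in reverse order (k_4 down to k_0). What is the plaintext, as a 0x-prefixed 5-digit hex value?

s_0 = ciphertext = 0x47374
s_1 = InvRound(s_0, k_4) = 0xDDD16
s_2 = InvRound(s_1, k_3) = 0xCE543
s_3 = InvRound(s_2, k_2) = 0xDF3D3
s_4 = InvRound(s_3, k_1) = 0x73EB6
s_5 = InvRound(s_4, k_0) = 0x3550E

0x3550E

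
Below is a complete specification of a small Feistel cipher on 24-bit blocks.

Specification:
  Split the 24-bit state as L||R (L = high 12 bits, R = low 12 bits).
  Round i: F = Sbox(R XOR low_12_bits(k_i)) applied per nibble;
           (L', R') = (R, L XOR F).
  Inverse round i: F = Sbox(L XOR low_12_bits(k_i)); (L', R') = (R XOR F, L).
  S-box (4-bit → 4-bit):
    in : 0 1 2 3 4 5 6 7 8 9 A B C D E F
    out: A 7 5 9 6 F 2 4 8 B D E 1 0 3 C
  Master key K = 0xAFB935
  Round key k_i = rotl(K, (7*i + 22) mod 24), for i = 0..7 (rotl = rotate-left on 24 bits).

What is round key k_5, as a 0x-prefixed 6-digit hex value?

0x726B5F

K = 0xAFB935
k_0 = rotl(K, (7*0+22) mod 24) = rotl(K, 22) = 0x6BEE4D
k_1 = rotl(K, (7*1+22) mod 24) = rotl(K, 5) = 0xF726B5
k_2 = rotl(K, (7*2+22) mod 24) = rotl(K, 12) = 0x935AFB
k_3 = rotl(K, (7*3+22) mod 24) = rotl(K, 19) = 0xAD7DC9
k_4 = rotl(K, (7*4+22) mod 24) = rotl(K, 2) = 0xBEE4D6
k_5 = rotl(K, (7*5+22) mod 24) = rotl(K, 9) = 0x726B5F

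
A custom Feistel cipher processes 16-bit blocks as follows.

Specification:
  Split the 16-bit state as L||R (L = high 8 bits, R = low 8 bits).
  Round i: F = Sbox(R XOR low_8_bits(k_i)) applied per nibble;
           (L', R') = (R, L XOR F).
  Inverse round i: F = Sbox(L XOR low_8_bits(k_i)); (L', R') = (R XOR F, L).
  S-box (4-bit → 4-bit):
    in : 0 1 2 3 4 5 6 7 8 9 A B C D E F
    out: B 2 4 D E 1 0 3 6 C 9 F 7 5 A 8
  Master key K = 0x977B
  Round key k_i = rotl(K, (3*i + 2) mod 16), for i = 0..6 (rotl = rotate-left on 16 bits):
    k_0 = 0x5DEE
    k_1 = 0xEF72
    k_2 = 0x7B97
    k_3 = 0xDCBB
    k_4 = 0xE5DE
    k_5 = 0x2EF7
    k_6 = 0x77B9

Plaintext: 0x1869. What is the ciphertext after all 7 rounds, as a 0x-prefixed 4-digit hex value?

s_0 = plaintext = 0x1869
s_1 = Round(s_0, k_0) = 0x697B
s_2 = Round(s_1, k_1) = 0x7BD5
s_3 = Round(s_2, k_2) = 0xD59F
s_4 = Round(s_3, k_3) = 0x9F9B
s_5 = Round(s_4, k_4) = 0x9B7E
s_6 = Round(s_5, k_5) = 0x7EF7
s_7 = Round(s_6, k_6) = 0xF794

0xF794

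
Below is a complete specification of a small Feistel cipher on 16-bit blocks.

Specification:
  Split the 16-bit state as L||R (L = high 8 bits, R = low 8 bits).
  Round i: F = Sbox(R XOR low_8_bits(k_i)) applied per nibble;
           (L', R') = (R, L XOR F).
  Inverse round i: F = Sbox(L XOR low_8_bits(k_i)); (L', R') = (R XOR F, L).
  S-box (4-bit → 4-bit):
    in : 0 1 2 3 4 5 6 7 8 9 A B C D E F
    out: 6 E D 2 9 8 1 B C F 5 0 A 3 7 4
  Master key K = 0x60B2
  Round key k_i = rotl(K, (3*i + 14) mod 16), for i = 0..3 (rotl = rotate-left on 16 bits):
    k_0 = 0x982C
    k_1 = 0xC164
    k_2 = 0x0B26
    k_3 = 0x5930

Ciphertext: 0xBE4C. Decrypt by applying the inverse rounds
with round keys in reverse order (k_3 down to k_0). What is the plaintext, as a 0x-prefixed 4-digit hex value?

0xF144

s_0 = ciphertext = 0xBE4C
s_1 = InvRound(s_0, k_3) = 0x8BBE
s_2 = InvRound(s_1, k_2) = 0xED8B
s_3 = InvRound(s_2, k_1) = 0x44ED
s_4 = InvRound(s_3, k_0) = 0xF144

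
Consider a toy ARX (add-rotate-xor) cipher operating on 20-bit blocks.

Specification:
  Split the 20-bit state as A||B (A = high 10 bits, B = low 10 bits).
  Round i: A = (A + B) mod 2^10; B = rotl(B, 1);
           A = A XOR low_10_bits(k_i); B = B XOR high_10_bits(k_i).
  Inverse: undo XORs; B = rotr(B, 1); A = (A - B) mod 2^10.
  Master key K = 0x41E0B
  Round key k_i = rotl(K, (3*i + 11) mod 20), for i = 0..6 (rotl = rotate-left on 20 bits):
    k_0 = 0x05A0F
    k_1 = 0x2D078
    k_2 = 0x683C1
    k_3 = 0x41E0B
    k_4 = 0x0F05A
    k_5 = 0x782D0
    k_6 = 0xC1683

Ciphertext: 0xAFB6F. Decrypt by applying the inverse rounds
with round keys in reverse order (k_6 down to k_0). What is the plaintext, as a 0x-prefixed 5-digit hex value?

0x08314

s_0 = ciphertext = 0xAFB6F
s_1 = InvRound(s_0, k_6) = 0x02035
s_2 = InvRound(s_1, k_5) = 0xFBAEA
s_3 = InvRound(s_2, k_4) = 0x9256B
s_4 = InvRound(s_3, k_3) = 0x03036
s_5 = InvRound(s_4, k_2) = 0xC08CB
s_6 = InvRound(s_5, k_1) = 0x4EE3F
s_7 = InvRound(s_6, k_0) = 0x08314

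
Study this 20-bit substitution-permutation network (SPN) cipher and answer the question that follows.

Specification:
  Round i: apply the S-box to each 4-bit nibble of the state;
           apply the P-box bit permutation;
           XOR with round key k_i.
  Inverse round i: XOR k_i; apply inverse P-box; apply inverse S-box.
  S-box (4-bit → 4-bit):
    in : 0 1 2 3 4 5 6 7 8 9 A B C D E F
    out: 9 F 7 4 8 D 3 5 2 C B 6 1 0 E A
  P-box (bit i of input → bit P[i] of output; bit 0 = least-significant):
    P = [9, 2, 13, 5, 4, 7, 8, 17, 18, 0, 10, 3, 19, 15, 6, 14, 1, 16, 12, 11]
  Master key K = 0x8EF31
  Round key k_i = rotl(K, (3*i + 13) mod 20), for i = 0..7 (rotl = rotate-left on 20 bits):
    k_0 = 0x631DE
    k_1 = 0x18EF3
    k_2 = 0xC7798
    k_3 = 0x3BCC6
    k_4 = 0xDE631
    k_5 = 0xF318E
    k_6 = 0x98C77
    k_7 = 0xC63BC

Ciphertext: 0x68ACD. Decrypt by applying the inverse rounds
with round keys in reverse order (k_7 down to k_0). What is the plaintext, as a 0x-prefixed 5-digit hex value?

s_0 = ciphertext = 0x68ACD
s_1 = InvRound(s_0, k_7) = 0x41859
s_2 = InvRound(s_1, k_6) = 0x265DF
s_3 = InvRound(s_2, k_5) = 0xB52CD
s_4 = InvRound(s_3, k_4) = 0x3B5AE
s_5 = InvRound(s_4, k_3) = 0x43434
s_6 = InvRound(s_5, k_2) = 0xD04BA
s_7 = InvRound(s_6, k_1) = 0x42ADC
s_8 = InvRound(s_7, k_0) = 0x5DD9C

0x5DD9C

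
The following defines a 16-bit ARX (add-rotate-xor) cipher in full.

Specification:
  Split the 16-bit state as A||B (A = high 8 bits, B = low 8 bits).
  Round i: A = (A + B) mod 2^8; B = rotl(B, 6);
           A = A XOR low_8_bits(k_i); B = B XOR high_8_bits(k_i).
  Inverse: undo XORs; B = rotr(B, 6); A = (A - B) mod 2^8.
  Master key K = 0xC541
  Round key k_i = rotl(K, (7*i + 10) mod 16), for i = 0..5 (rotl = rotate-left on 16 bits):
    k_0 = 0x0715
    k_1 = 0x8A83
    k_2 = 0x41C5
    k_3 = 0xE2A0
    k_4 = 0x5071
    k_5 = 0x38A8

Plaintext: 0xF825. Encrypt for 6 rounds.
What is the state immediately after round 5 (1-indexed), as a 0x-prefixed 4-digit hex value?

s_0 = plaintext = 0xF825
s_1 = Round(s_0, k_0) = 0x084E
s_2 = Round(s_1, k_1) = 0xD519
s_3 = Round(s_2, k_2) = 0x2B07
s_4 = Round(s_3, k_3) = 0x9223
s_5 = Round(s_4, k_4) = 0xC498
s_6 = Round(s_5, k_5) = 0xF41E

0xC498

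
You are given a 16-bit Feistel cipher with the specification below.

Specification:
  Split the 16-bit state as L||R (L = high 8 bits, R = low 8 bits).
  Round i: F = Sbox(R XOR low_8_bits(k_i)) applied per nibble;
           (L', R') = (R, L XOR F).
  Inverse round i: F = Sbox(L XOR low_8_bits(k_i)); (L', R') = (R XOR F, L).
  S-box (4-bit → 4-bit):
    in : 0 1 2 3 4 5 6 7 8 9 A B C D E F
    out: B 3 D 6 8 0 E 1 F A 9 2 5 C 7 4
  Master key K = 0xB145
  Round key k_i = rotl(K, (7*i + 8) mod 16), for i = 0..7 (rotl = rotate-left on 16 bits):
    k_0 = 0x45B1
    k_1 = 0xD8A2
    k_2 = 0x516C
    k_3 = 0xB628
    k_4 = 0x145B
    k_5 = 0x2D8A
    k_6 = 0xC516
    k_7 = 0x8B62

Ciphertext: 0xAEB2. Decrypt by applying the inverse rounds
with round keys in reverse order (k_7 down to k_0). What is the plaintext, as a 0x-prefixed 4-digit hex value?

s_0 = ciphertext = 0xAEB2
s_1 = InvRound(s_0, k_7) = 0xE7AE
s_2 = InvRound(s_1, k_6) = 0xEDE7
s_3 = InvRound(s_2, k_5) = 0x06ED
s_4 = InvRound(s_3, k_4) = 0xE106
s_5 = InvRound(s_4, k_3) = 0x5CE1
s_6 = InvRound(s_5, k_2) = 0x8A5C
s_7 = InvRound(s_6, k_1) = 0x838A
s_8 = InvRound(s_7, k_0) = 0xE783

0xE783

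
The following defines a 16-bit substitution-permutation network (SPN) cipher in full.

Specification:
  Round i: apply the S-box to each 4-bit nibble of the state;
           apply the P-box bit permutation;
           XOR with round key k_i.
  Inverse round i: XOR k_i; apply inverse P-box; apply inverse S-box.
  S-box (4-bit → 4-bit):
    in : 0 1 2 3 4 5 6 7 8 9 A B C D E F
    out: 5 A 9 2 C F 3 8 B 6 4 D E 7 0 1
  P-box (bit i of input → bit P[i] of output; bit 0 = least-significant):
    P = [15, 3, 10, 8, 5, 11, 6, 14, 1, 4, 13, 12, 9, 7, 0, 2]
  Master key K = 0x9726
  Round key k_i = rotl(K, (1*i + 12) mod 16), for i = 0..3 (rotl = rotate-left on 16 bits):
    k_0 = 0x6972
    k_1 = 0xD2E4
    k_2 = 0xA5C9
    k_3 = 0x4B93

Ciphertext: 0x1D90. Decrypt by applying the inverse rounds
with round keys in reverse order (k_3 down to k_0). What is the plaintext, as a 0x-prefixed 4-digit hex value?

0x22C5

s_0 = ciphertext = 0x1D90
s_1 = InvRound(s_0, k_3) = 0x027A
s_2 = InvRound(s_1, k_2) = 0xDDFB
s_3 = InvRound(s_2, k_1) = 0xB63C
s_4 = InvRound(s_3, k_0) = 0x22C5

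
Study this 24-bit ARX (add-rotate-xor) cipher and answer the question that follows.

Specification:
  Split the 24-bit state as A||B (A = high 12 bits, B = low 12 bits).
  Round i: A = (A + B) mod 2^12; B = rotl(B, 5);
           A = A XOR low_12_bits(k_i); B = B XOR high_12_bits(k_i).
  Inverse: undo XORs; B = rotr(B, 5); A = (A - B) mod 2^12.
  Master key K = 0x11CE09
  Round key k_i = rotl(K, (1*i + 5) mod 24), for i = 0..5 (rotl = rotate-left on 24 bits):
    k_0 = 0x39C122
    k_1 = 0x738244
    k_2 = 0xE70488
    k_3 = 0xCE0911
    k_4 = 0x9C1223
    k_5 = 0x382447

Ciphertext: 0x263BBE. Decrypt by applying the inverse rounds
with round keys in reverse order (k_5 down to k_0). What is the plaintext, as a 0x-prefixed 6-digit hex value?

s_0 = ciphertext = 0x263BBE
s_1 = InvRound(s_0, k_5) = 0x7E3E41
s_2 = InvRound(s_1, k_4) = 0x58403C
s_3 = InvRound(s_2, k_3) = 0xE2FE66
s_4 = InvRound(s_3, k_2) = 0xFA7B00
s_5 = InvRound(s_4, k_1) = 0x182C61
s_6 = InvRound(s_5, k_0) = 0x1A1EFF

0x1A1EFF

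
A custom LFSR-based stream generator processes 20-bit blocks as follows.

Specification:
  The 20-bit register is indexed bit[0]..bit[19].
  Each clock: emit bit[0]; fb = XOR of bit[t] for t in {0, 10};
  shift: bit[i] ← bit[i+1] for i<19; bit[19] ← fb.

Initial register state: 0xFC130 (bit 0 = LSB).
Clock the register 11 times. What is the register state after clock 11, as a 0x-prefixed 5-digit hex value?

reg_0 = 0xFC130
clock 1: out=0, reg = 0x7E098
clock 2: out=0, reg = 0x3F04C
clock 3: out=0, reg = 0x1F826
clock 4: out=0, reg = 0x0FC13
clock 5: out=1, reg = 0x07E09
clock 6: out=1, reg = 0x03F04
clock 7: out=0, reg = 0x81F82
clock 8: out=0, reg = 0xC0FC1
clock 9: out=1, reg = 0x607E0
clock 10: out=0, reg = 0xB03F0
clock 11: out=0, reg = 0x581F8

0x581F8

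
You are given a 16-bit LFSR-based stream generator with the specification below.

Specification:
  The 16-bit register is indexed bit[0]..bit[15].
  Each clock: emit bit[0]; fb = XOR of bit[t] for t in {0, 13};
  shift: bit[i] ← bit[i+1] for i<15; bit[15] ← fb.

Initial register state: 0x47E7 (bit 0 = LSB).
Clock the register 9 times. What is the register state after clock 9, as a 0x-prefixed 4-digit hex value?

0xC6A3

reg_0 = 0x47E7
clock 1: out=1, reg = 0xA3F3
clock 2: out=1, reg = 0x51F9
clock 3: out=1, reg = 0xA8FC
clock 4: out=0, reg = 0xD47E
clock 5: out=0, reg = 0x6A3F
clock 6: out=1, reg = 0x351F
clock 7: out=1, reg = 0x1A8F
clock 8: out=1, reg = 0x8D47
clock 9: out=1, reg = 0xC6A3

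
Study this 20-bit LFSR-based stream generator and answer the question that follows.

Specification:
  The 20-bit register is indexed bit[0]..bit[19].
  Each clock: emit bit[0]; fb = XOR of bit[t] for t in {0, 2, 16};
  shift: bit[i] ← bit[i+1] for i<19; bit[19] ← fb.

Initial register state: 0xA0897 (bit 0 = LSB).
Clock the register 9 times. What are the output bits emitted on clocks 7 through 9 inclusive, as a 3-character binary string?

reg_0 = 0xA0897
clock 1: out=1, reg = 0x5044B
clock 2: out=1, reg = 0x28225
clock 3: out=1, reg = 0x14112
clock 4: out=0, reg = 0x8A089
clock 5: out=1, reg = 0xC5044
clock 6: out=0, reg = 0xE2822
clock 7: out=0, reg = 0x71411
clock 8: out=1, reg = 0x38A08
clock 9: out=0, reg = 0x9C504

010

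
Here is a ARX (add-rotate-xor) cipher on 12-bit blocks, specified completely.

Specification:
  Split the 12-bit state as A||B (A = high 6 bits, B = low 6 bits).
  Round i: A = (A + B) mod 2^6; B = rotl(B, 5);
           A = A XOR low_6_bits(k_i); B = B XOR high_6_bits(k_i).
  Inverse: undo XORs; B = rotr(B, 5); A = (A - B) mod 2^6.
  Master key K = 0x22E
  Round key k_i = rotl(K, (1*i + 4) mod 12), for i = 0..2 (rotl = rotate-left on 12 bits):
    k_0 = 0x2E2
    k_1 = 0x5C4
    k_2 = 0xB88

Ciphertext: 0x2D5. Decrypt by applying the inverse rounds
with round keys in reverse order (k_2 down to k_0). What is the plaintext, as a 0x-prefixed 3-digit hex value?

s_0 = ciphertext = 0x2D5
s_1 = InvRound(s_0, k_2) = 0x337
s_2 = InvRound(s_1, k_1) = 0x1C1
s_3 = InvRound(s_2, k_0) = 0x454

0x454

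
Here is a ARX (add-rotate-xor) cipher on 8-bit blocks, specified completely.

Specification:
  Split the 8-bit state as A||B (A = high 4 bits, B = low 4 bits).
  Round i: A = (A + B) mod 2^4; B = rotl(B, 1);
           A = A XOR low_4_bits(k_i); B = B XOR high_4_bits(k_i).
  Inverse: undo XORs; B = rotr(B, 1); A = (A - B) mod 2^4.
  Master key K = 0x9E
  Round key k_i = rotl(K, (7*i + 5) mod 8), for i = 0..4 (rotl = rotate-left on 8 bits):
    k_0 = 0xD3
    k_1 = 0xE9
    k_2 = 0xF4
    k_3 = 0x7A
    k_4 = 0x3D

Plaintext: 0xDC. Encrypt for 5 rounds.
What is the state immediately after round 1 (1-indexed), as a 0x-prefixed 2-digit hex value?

s_0 = plaintext = 0xDC
s_1 = Round(s_0, k_0) = 0xA4
s_2 = Round(s_1, k_1) = 0x76
s_3 = Round(s_2, k_2) = 0x93
s_4 = Round(s_3, k_3) = 0x61
s_5 = Round(s_4, k_4) = 0xA1

0xA4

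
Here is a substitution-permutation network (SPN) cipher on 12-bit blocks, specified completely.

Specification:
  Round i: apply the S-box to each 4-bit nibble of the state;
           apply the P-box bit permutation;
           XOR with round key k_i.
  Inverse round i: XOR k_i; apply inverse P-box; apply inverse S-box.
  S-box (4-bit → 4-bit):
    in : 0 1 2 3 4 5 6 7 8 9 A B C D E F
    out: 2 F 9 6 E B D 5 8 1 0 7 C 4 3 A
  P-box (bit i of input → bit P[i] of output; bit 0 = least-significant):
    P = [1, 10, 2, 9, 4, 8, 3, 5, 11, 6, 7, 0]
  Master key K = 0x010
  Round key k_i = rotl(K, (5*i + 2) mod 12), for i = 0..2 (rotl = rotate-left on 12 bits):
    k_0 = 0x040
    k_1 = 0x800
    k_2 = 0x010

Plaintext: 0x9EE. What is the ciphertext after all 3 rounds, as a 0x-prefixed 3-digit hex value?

s_0 = plaintext = 0x9EE
s_1 = Round(s_0, k_0) = 0xD52
s_2 = Round(s_1, k_1) = 0xBB2
s_3 = Round(s_2, k_2) = 0xBCA

0xBCA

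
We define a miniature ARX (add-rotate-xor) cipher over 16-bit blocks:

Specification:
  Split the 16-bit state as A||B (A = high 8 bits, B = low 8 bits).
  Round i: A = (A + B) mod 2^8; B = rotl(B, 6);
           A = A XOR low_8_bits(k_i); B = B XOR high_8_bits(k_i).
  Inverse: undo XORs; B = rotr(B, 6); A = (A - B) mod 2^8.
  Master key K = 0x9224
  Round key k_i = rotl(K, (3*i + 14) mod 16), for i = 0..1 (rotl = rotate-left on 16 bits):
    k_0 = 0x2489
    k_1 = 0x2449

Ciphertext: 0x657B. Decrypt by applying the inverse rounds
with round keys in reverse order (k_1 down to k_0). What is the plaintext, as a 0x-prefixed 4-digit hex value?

s_0 = ciphertext = 0x657B
s_1 = InvRound(s_0, k_1) = 0xAF7D
s_2 = InvRound(s_1, k_0) = 0xC165

0xC165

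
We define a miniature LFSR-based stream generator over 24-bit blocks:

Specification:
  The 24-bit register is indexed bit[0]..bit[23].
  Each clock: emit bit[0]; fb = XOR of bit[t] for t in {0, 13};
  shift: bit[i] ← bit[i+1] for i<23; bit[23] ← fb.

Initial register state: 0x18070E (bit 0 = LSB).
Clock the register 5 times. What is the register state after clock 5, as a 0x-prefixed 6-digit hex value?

reg_0 = 0x18070E
clock 1: out=0, reg = 0x0C0387
clock 2: out=1, reg = 0x8601C3
clock 3: out=1, reg = 0xC300E1
clock 4: out=1, reg = 0xE18070
clock 5: out=0, reg = 0x70C038

0x70C038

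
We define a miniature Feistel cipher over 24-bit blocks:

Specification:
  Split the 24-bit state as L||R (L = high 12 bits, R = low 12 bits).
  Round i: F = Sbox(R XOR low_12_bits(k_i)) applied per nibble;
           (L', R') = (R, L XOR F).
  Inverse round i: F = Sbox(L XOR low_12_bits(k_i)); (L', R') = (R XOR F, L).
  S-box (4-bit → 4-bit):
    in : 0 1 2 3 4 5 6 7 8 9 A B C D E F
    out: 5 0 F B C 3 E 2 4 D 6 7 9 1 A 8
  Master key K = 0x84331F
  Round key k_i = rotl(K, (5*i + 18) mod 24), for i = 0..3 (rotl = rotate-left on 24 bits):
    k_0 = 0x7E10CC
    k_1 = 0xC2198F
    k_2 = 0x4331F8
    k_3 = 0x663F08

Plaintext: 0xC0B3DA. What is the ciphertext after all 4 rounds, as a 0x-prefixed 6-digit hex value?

0x3E903C

s_0 = plaintext = 0xC0B3DA
s_1 = Round(s_0, k_0) = 0x3DA705
s_2 = Round(s_1, k_1) = 0x70599C
s_3 = Round(s_2, k_2) = 0x99C3E9
s_4 = Round(s_3, k_3) = 0x3E903C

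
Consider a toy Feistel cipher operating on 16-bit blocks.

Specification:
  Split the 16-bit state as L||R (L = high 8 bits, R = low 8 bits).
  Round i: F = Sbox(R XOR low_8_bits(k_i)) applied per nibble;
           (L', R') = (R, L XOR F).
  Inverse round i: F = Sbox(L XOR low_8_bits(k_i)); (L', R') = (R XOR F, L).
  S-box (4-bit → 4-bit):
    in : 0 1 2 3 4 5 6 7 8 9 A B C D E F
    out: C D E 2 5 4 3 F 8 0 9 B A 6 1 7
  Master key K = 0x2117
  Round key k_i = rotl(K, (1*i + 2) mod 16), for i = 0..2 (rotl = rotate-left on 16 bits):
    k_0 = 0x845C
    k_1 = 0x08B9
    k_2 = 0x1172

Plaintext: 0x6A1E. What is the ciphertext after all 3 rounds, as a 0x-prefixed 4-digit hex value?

s_0 = plaintext = 0x6A1E
s_1 = Round(s_0, k_0) = 0x1E34
s_2 = Round(s_1, k_1) = 0x3498
s_3 = Round(s_2, k_2) = 0x982D

0x982D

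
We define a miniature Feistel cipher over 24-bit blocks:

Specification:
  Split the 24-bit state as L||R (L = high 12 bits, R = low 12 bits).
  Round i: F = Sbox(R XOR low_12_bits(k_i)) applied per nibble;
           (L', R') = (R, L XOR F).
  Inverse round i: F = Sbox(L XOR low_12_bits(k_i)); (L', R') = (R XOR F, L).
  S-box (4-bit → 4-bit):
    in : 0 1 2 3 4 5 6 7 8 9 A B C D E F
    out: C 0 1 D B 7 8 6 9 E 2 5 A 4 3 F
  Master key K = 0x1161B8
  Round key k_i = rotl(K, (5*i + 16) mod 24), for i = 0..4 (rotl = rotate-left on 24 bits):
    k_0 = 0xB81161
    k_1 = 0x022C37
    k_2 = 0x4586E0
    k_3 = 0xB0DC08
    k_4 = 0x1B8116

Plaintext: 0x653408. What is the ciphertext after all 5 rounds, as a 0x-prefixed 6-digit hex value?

s_0 = plaintext = 0x653408
s_1 = Round(s_0, k_0) = 0x4081DD
s_2 = Round(s_1, k_1) = 0x1DD03A
s_3 = Round(s_2, k_2) = 0x03A99F
s_4 = Round(s_3, k_3) = 0x99F7DC
s_5 = Round(s_4, k_4) = 0x7DC13D

0x7DC13D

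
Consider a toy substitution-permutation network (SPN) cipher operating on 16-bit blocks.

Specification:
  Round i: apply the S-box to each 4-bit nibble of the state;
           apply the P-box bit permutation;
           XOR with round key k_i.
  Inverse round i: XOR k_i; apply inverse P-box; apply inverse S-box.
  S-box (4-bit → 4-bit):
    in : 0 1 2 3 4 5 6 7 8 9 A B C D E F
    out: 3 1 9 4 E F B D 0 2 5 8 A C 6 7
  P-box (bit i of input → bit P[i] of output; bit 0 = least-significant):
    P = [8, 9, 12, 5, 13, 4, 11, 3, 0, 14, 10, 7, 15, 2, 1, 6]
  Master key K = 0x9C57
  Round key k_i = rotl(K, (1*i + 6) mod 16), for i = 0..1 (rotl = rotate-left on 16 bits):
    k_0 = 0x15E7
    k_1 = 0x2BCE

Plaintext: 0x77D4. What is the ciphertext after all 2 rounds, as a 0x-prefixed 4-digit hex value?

s_0 = plaintext = 0x77D4
s_1 = Round(s_0, k_0) = 0x8B0C
s_2 = Round(s_1, k_1) = 0x097E

0x097E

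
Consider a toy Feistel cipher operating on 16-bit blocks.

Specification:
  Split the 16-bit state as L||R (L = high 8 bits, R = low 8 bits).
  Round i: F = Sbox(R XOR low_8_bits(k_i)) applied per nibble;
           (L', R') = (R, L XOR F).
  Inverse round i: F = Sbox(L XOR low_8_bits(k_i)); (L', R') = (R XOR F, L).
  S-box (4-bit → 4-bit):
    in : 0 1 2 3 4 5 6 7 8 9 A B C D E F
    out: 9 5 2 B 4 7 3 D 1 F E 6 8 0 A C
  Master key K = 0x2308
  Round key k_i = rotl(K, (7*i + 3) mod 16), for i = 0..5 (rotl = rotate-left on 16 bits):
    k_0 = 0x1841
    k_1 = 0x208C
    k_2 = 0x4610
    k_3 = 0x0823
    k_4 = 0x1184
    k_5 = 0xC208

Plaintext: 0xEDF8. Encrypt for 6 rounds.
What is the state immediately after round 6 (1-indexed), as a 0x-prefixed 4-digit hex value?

0xE018

s_0 = plaintext = 0xEDF8
s_1 = Round(s_0, k_0) = 0xF882
s_2 = Round(s_1, k_1) = 0x8262
s_3 = Round(s_2, k_2) = 0x6250
s_4 = Round(s_3, k_3) = 0x50B9
s_5 = Round(s_4, k_4) = 0xB9E0
s_6 = Round(s_5, k_5) = 0xE018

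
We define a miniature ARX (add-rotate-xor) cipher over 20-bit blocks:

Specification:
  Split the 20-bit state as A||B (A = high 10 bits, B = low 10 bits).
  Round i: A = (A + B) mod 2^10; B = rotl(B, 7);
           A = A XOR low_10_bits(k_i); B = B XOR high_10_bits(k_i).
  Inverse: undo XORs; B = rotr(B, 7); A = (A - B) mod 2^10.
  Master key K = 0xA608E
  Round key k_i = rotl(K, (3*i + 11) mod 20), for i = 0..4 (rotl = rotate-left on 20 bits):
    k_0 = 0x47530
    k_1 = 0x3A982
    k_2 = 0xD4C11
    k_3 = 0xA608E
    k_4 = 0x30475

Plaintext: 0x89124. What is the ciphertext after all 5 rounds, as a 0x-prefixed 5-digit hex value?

s_0 = plaintext = 0x89124
s_1 = Round(s_0, k_0) = 0x9E339
s_2 = Round(s_1, k_1) = 0x0CC0D
s_3 = Round(s_2, k_2) = 0x145D2
s_4 = Round(s_3, k_3) = 0xAB7A2
s_5 = Round(s_4, k_4) = 0x8E9B5

0x8E9B5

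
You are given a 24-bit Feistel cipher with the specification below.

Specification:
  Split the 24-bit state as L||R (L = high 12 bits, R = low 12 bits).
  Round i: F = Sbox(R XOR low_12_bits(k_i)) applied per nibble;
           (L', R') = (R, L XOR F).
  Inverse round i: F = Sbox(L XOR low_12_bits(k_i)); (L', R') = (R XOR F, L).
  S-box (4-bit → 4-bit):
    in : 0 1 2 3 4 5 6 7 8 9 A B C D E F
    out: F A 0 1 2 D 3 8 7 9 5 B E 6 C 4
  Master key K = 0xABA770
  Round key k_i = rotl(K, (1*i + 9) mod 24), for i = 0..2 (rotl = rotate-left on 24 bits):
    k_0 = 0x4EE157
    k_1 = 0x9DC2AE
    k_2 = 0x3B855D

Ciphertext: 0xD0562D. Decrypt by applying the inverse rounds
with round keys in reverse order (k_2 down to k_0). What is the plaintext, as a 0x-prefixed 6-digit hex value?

0x785CD7

s_0 = ciphertext = 0xD0562D
s_1 = InvRound(s_0, k_2) = 0x1FAD05
s_2 = InvRound(s_1, k_1) = 0xCD71FA
s_3 = InvRound(s_2, k_0) = 0x785CD7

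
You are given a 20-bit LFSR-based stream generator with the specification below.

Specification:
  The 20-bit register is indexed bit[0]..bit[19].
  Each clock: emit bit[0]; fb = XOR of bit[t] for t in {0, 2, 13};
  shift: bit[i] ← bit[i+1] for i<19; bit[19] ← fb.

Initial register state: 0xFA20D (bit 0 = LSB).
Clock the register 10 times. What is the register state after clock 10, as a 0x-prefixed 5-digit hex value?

0xDCFE8

reg_0 = 0xFA20D
clock 1: out=1, reg = 0xFD106
clock 2: out=0, reg = 0xFE883
clock 3: out=1, reg = 0x7F441
clock 4: out=1, reg = 0x3FA20
clock 5: out=0, reg = 0x9FD10
clock 6: out=0, reg = 0xCFE88
clock 7: out=0, reg = 0xE7F44
clock 8: out=0, reg = 0x73FA2
clock 9: out=0, reg = 0xB9FD1
clock 10: out=1, reg = 0xDCFE8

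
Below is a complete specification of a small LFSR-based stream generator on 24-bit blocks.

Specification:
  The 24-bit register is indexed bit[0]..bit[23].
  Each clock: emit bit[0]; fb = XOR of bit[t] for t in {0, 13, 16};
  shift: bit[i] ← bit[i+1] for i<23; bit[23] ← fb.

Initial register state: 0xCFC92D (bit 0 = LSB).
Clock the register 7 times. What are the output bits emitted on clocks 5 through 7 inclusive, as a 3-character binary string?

010

reg_0 = 0xCFC92D
clock 1: out=1, reg = 0x67E496
clock 2: out=0, reg = 0x33F24B
clock 3: out=1, reg = 0x99F925
clock 4: out=1, reg = 0xCCFC92
clock 5: out=0, reg = 0xE67E49
clock 6: out=1, reg = 0x733F24
clock 7: out=0, reg = 0x399F92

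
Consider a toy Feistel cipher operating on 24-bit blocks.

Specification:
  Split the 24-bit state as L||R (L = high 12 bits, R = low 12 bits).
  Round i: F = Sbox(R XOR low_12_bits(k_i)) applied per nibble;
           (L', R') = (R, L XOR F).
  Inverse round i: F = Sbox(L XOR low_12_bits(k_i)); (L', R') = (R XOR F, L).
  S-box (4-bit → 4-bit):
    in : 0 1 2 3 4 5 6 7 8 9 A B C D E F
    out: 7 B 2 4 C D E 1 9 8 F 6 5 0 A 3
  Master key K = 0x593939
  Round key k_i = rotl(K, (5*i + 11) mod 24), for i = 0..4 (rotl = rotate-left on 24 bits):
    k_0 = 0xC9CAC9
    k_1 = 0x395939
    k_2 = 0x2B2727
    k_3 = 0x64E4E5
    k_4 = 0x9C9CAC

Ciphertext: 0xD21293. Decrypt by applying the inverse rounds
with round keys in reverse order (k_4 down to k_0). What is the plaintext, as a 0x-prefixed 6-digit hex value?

0xA48EDB

s_0 = ciphertext = 0xD21293
s_1 = InvRound(s_0, k_4) = 0x903D21
s_2 = InvRound(s_1, k_3) = 0xD8F903
s_3 = InvRound(s_2, k_2) = 0x6FAD8F
s_4 = InvRound(s_3, k_1) = 0xEDB6FA
s_5 = InvRound(s_4, k_0) = 0xA48EDB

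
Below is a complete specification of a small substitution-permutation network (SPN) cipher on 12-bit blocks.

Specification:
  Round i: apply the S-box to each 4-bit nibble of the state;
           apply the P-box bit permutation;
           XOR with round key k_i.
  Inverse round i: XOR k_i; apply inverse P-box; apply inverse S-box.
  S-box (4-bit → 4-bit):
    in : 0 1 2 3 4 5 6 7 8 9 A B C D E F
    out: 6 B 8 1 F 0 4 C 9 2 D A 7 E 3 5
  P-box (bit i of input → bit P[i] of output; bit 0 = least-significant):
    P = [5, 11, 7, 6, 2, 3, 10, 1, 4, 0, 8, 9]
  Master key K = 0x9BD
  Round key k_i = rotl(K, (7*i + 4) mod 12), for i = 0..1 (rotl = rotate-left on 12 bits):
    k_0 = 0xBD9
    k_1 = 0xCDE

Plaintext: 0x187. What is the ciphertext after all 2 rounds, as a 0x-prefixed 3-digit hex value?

0x0F7

s_0 = plaintext = 0x187
s_1 = Round(s_0, k_0) = 0x90E
s_2 = Round(s_1, k_1) = 0x0F7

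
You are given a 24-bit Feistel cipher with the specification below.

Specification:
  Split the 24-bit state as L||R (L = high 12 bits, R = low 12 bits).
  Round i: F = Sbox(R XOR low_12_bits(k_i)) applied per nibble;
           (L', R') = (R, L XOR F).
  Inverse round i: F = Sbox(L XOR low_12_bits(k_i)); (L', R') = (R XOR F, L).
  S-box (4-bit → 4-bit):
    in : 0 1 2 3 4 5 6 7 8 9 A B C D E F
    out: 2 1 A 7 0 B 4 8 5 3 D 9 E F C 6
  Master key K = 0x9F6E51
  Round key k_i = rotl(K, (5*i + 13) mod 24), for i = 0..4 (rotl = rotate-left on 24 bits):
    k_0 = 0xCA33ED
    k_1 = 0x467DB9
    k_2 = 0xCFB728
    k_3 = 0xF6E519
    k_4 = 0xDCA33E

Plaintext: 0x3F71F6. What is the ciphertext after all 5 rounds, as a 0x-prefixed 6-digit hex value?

s_0 = plaintext = 0x3F71F6
s_1 = Round(s_0, k_0) = 0x1F69EE
s_2 = Round(s_1, k_1) = 0x9EE14E
s_3 = Round(s_2, k_2) = 0x14EDAA
s_4 = Round(s_3, k_3) = 0xDAA4D9
s_5 = Round(s_4, k_4) = 0x4D9562

0x4D9562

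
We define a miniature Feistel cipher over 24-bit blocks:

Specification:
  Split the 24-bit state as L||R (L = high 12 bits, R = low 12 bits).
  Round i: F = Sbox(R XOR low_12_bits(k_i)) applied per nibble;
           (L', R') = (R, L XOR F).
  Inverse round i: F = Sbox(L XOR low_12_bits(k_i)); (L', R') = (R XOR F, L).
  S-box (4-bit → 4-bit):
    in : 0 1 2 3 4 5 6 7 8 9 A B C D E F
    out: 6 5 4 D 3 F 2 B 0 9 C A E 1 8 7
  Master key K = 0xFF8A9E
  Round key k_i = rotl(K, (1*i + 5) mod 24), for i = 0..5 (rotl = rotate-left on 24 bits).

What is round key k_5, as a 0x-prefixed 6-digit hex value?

0x2A7BFE

K = 0xFF8A9E
k_0 = rotl(K, (1*0+5) mod 24) = rotl(K, 5) = 0xF153DF
k_1 = rotl(K, (1*1+5) mod 24) = rotl(K, 6) = 0xE2A7BF
k_2 = rotl(K, (1*2+5) mod 24) = rotl(K, 7) = 0xC54F7F
k_3 = rotl(K, (1*3+5) mod 24) = rotl(K, 8) = 0x8A9EFF
k_4 = rotl(K, (1*4+5) mod 24) = rotl(K, 9) = 0x153DFF
k_5 = rotl(K, (1*5+5) mod 24) = rotl(K, 10) = 0x2A7BFE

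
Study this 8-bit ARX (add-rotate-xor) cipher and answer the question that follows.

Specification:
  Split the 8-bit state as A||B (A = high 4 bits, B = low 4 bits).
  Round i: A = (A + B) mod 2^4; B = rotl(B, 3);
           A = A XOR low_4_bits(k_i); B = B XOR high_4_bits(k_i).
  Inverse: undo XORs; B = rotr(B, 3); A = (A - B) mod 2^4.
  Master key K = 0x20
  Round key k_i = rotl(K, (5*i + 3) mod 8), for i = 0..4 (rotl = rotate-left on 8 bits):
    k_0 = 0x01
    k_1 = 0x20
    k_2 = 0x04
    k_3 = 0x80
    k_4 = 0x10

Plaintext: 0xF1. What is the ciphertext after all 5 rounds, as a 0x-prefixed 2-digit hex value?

0xF9

s_0 = plaintext = 0xF1
s_1 = Round(s_0, k_0) = 0x18
s_2 = Round(s_1, k_1) = 0x96
s_3 = Round(s_2, k_2) = 0xB3
s_4 = Round(s_3, k_3) = 0xE1
s_5 = Round(s_4, k_4) = 0xF9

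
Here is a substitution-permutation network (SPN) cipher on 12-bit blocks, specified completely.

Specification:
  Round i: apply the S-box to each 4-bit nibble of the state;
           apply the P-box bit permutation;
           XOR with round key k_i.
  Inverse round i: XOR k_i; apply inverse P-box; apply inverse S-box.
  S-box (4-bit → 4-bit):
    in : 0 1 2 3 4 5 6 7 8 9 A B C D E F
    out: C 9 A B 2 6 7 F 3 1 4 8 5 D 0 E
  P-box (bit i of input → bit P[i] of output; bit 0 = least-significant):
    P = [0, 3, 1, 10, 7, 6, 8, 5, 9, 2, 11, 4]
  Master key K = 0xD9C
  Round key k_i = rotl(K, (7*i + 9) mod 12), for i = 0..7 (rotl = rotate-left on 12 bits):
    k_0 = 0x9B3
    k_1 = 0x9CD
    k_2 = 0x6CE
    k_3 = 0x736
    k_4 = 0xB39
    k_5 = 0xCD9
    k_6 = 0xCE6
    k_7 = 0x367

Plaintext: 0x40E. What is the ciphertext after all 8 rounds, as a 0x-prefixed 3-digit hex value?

0xC09

s_0 = plaintext = 0x40E
s_1 = Round(s_0, k_0) = 0x897
s_2 = Round(s_1, k_1) = 0xF42
s_3 = Round(s_2, k_2) = 0xA92
s_4 = Round(s_3, k_3) = 0xBBE
s_5 = Round(s_4, k_4) = 0xB09
s_6 = Round(s_5, k_5) = 0xDE8
s_7 = Round(s_6, k_6) = 0x6FF
s_8 = Round(s_7, k_7) = 0xC09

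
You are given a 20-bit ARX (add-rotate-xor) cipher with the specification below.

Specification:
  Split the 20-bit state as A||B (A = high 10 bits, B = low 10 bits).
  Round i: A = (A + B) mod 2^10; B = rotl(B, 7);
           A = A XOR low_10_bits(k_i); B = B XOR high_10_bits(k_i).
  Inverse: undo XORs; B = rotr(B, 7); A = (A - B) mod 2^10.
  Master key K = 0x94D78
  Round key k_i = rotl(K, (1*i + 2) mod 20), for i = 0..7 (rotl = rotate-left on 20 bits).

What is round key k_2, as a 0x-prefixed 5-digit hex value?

0x4D789

K = 0x94D78
k_0 = rotl(K, (1*0+2) mod 20) = rotl(K, 2) = 0x535E2
k_1 = rotl(K, (1*1+2) mod 20) = rotl(K, 3) = 0xA6BC4
k_2 = rotl(K, (1*2+2) mod 20) = rotl(K, 4) = 0x4D789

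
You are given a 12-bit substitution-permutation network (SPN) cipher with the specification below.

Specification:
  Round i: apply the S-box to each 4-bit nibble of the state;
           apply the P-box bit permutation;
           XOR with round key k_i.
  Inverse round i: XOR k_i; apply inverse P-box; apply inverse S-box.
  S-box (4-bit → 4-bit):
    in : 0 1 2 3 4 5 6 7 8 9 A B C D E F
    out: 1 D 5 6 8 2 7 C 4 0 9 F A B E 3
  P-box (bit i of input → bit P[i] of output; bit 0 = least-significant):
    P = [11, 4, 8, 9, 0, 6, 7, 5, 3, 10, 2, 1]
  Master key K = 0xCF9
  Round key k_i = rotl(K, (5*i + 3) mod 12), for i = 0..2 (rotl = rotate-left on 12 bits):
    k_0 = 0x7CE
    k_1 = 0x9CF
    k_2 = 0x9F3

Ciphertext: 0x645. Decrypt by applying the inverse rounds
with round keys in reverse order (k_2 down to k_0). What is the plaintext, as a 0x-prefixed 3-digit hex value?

s_0 = ciphertext = 0x645
s_1 = InvRound(s_0, k_2) = 0xE7B
s_2 = InvRound(s_1, k_1) = 0x37E
s_3 = InvRound(s_2, k_0) = 0x575

0x575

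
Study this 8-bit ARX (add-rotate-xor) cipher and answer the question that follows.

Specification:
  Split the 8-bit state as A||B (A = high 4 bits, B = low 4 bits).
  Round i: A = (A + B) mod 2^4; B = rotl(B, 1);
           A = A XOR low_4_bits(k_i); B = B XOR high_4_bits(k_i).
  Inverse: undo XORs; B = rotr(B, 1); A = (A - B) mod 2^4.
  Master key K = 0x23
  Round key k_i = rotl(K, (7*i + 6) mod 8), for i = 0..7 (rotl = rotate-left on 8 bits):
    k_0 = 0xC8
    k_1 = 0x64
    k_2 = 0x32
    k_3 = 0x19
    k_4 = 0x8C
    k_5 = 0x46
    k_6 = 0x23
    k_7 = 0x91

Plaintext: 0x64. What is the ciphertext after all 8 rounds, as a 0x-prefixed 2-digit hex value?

s_0 = plaintext = 0x64
s_1 = Round(s_0, k_0) = 0x24
s_2 = Round(s_1, k_1) = 0x2E
s_3 = Round(s_2, k_2) = 0x2E
s_4 = Round(s_3, k_3) = 0x9C
s_5 = Round(s_4, k_4) = 0x91
s_6 = Round(s_5, k_5) = 0xC6
s_7 = Round(s_6, k_6) = 0x1E
s_8 = Round(s_7, k_7) = 0xE4

0xE4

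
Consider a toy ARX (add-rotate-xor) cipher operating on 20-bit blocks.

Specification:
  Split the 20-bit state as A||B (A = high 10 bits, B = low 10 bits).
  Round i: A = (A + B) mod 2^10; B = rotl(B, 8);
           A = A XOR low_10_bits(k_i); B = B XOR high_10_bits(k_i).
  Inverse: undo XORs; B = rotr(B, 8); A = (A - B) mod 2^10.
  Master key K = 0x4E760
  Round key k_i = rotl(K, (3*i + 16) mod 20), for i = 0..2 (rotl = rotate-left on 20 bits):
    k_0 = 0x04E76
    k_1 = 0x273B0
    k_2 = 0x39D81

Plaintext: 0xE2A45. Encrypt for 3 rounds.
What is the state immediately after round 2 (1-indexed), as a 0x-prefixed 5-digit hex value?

0xA2EFC

s_0 = plaintext = 0xE2A45
s_1 = Round(s_0, k_0) = 0xEE582
s_2 = Round(s_1, k_1) = 0xA2EFC
s_3 = Round(s_2, k_2) = 0x01858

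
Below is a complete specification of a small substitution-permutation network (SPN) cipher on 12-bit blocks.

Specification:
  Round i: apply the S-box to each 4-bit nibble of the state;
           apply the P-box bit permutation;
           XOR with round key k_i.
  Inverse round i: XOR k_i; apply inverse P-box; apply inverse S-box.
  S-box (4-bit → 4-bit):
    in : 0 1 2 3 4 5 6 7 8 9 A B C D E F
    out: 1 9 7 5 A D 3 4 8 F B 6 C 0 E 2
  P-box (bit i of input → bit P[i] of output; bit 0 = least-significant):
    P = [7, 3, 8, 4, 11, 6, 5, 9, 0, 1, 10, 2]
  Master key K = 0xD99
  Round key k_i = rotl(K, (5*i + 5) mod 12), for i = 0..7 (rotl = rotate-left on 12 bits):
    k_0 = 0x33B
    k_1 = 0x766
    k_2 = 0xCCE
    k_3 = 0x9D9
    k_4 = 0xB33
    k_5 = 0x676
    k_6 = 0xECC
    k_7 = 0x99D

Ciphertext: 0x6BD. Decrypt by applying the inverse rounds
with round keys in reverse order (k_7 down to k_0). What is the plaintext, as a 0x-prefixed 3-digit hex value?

0x4B1

s_0 = ciphertext = 0x6BD
s_1 = InvRound(s_0, k_7) = 0x757
s_2 = InvRound(s_1, k_6) = 0x609
s_3 = InvRound(s_2, k_5) = 0xAB4
s_4 = InvRound(s_3, k_4) = 0xAD3
s_5 = InvRound(s_4, k_3) = 0xF8B
s_6 = InvRound(s_5, k_2) = 0x147
s_7 = InvRound(s_6, k_1) = 0x3CD
s_8 = InvRound(s_7, k_0) = 0x4B1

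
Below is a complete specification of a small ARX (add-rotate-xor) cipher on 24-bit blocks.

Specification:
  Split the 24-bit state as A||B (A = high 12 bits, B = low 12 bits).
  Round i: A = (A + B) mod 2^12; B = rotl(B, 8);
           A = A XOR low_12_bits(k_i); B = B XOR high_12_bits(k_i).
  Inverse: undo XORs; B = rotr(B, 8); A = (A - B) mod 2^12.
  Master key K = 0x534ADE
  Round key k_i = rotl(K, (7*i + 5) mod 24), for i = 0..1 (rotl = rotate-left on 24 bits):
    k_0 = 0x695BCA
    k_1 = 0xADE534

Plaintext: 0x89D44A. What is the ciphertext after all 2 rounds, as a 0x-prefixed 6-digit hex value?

0x6CAB13

s_0 = plaintext = 0x89D44A
s_1 = Round(s_0, k_0) = 0x72DCD1
s_2 = Round(s_1, k_1) = 0x6CAB13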